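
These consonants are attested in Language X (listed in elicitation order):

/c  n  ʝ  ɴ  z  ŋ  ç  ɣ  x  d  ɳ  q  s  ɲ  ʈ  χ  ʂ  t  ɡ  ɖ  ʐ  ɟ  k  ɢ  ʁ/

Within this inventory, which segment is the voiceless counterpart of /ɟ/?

/ɟ/ is a voiced palatal stop.
The voiceless counterpart is a voiceless palatal stop — in this inventory, /c/.

/c/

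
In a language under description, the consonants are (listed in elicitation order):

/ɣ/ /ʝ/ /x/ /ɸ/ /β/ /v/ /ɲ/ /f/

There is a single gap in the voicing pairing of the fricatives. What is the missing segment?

/ç/

bilabial: voiceless /ɸ/, voiced /β/.
labiodental: voiceless /f/, voiced /v/.
palatal: voiceless —, voiced /ʝ/.
velar: voiceless /x/, voiced /ɣ/.
The palatal row has no voiceless member, so the gap is the voiceless palatal fricative /ç/.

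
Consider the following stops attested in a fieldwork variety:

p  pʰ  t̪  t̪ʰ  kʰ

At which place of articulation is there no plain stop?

velar

bilabial: plain /p/, aspirated /pʰ/.
dental: plain /t̪/, aspirated /t̪ʰ/.
velar: plain —, aspirated /kʰ/.
Every place of articulation has a plain member except velar, where /k/ would be expected.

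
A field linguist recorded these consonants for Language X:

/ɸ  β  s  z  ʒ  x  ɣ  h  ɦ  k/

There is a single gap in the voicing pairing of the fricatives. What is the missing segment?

Voiceless: /ɸ/ (bilabial), /s/ (alveolar), /x/ (velar), /h/ (glottal).
Voiced: /β/ (bilabial), /z/ (alveolar), /ʒ/ (postalveolar), /ɣ/ (velar), /ɦ/ (glottal).
The postalveolar row has no voiceless member, so the gap is the voiceless postalveolar fricative /ʃ/.

/ʃ/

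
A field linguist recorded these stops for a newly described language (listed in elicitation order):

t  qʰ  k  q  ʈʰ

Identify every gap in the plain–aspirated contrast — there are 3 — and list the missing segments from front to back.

/tʰ/, /ʈ/, /kʰ/

alveolar: plain /t/, aspirated —.
retroflex: plain —, aspirated /ʈʰ/.
velar: plain /k/, aspirated —.
uvular: plain /q/, aspirated /qʰ/.
Gaps, from front to back: alveolar lacks aspirated (/tʰ/); retroflex lacks plain (/ʈ/); velar lacks aspirated (/kʰ/).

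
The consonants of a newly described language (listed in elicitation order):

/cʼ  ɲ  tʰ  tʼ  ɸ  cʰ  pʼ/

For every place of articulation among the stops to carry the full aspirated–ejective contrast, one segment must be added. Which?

/pʰ/

Aspirated: /tʰ/ (alveolar), /cʰ/ (palatal).
Ejective: /pʼ/ (bilabial), /tʼ/ (alveolar), /cʼ/ (palatal).
The bilabial row has no aspirated member, so the gap is the aspirated bilabial stop /pʰ/.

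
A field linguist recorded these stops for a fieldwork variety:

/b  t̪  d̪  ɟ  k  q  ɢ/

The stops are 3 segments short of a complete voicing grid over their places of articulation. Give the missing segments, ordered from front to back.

bilabial: voiceless —, voiced /b/.
dental: voiceless /t̪/, voiced /d̪/.
palatal: voiceless —, voiced /ɟ/.
velar: voiceless /k/, voiced —.
uvular: voiceless /q/, voiced /ɢ/.
Gaps, from front to back: bilabial lacks voiceless (/p/); palatal lacks voiceless (/c/); velar lacks voiced (/ɡ/).

/p/, /c/, /ɡ/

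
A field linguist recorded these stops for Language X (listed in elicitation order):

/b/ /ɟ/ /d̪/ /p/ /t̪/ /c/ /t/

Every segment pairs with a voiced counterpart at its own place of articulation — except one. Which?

Bilabial: /p/ ~ /b/
Dental: /t̪/ ~ /d̪/
Palatal: /c/ ~ /ɟ/
Alveolar: only /t/ (voiceless); no voiced partner.
So /t/ is the unpaired segment.

/t/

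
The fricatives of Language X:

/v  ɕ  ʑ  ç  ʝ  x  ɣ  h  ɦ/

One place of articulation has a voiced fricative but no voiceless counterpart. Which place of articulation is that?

labiodental

labiodental: voiceless —, voiced /v/.
alveolo-palatal: voiceless /ɕ/, voiced /ʑ/.
palatal: voiceless /ç/, voiced /ʝ/.
velar: voiceless /x/, voiced /ɣ/.
glottal: voiceless /h/, voiced /ɦ/.
Every place of articulation has a voiceless member except labiodental, where /f/ would be expected.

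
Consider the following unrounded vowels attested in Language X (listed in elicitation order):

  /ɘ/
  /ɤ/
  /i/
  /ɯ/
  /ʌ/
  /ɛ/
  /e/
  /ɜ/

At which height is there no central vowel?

height            front     central   back    
high              i         —         ɯ       
high-mid          e         ɘ         ɤ       
low-mid           ɛ         ɜ         ʌ       
Every height has a central member except high, where /ɨ/ would be expected.

high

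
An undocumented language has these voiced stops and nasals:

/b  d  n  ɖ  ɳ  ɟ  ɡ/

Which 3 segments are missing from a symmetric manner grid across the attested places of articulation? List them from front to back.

/m/, /ɲ/, /ŋ/

place of articulation  oral stop  nasal   
bilabial          b         —       
alveolar          d         n       
retroflex         ɖ         ɳ       
palatal           ɟ         —       
velar             ɡ         —       
Gaps, from front to back: bilabial lacks nasal (/m/); palatal lacks nasal (/ɲ/); velar lacks nasal (/ŋ/).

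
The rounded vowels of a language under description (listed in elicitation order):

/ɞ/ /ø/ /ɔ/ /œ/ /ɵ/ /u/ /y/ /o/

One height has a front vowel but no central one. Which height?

high

high: front /y/, central —, back /u/.
high-mid: front /ø/, central /ɵ/, back /o/.
low-mid: front /œ/, central /ɞ/, back /ɔ/.
Every height has a central member except high, where /ʉ/ would be expected.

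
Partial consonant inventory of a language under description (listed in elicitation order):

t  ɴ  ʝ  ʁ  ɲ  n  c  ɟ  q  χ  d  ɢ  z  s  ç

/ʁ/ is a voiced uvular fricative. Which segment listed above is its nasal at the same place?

/ɴ/

The nasal at the same place is an uvular nasal — in this inventory, /ɴ/.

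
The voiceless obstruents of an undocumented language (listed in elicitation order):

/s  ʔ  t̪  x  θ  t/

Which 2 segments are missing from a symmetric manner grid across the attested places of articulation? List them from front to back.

/k/, /h/

Stop: /t̪/ (dental), /t/ (alveolar), /ʔ/ (glottal).
Fricative: /θ/ (dental), /s/ (alveolar), /x/ (velar).
Gaps, from front to back: velar lacks stop (/k/); glottal lacks fricative (/h/).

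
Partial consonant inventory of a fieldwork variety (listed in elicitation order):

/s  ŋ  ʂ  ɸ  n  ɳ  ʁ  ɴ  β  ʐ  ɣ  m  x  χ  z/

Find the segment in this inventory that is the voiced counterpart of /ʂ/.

/ʐ/

/ʂ/ is a voiceless retroflex fricative.
The voiced counterpart is a voiced retroflex fricative — in this inventory, /ʐ/.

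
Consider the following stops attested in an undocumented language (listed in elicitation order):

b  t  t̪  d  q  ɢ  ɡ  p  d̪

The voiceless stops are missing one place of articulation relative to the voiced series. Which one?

velar

place of articulation  voiceless  voiced  
bilabial          p         b       
dental            t̪        d̪      
alveolar          t         d       
velar             —         ɡ       
uvular            q         ɢ       
Every place of articulation has a voiceless member except velar, where /k/ would be expected.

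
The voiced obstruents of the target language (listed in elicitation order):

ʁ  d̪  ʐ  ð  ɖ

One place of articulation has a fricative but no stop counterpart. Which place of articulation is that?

dental: stop /d̪/, fricative /ð/.
retroflex: stop /ɖ/, fricative /ʐ/.
uvular: stop —, fricative /ʁ/.
Every place of articulation has a stop member except uvular, where /ɢ/ would be expected.

uvular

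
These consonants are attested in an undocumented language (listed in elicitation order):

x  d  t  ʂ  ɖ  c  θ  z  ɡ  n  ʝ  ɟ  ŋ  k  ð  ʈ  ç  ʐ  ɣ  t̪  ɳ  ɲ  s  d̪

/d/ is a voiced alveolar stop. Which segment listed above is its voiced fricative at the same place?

The voiced fricative at the same place is a voiced alveolar fricative — in this inventory, /z/.

/z/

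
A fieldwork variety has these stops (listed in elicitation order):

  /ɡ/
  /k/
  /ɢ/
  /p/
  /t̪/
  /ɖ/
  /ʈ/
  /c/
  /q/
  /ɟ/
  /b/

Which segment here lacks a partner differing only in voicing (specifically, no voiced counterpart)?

Bilabial: /p/ ~ /b/
Retroflex: /ʈ/ ~ /ɖ/
Palatal: /c/ ~ /ɟ/
Velar: /k/ ~ /ɡ/
Uvular: /q/ ~ /ɢ/
Dental: only /t̪/ (voiceless); no voiced partner.
So /t̪/ is the unpaired segment.

/t̪/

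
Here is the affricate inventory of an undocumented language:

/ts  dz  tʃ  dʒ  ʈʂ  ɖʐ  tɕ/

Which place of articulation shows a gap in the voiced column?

alveolo-palatal

place of articulation  voiceless  voiced  
alveolar          ts        dz      
postalveolar      tʃ        dʒ      
retroflex         ʈʂ        ɖʐ      
alveolo-palatal   tɕ        —       
Every place of articulation has a voiced member except alveolo-palatal, where /dʑ/ would be expected.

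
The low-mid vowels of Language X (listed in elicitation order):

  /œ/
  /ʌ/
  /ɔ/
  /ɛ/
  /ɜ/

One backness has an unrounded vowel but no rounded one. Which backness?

Unrounded: /ɛ/ (front), /ɜ/ (central), /ʌ/ (back).
Rounded: /œ/ (front), /ɔ/ (back).
Every backness has a rounded member except central, where /ɞ/ would be expected.

central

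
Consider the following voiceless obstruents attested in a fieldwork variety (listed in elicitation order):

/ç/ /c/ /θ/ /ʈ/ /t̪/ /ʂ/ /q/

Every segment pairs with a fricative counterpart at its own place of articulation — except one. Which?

/q/

Dental: /t̪/ ~ /θ/
Retroflex: /ʈ/ ~ /ʂ/
Palatal: /c/ ~ /ç/
Uvular: only /q/ (stop); no fricative partner.
So /q/ is the unpaired segment.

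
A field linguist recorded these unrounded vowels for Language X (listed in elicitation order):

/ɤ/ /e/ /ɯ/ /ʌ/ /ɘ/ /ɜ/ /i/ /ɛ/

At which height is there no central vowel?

high

Front: /i/ (high), /e/ (high-mid), /ɛ/ (low-mid).
Central: /ɘ/ (high-mid), /ɜ/ (low-mid).
Back: /ɯ/ (high), /ɤ/ (high-mid), /ʌ/ (low-mid).
Every height has a central member except high, where /ɨ/ would be expected.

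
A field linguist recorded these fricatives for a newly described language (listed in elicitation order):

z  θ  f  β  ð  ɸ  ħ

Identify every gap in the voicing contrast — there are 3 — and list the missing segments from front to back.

/v/, /s/, /ʕ/

bilabial: voiceless /ɸ/, voiced /β/.
labiodental: voiceless /f/, voiced —.
dental: voiceless /θ/, voiced /ð/.
alveolar: voiceless —, voiced /z/.
pharyngeal: voiceless /ħ/, voiced —.
Gaps, from front to back: labiodental lacks voiced (/v/); alveolar lacks voiceless (/s/); pharyngeal lacks voiced (/ʕ/).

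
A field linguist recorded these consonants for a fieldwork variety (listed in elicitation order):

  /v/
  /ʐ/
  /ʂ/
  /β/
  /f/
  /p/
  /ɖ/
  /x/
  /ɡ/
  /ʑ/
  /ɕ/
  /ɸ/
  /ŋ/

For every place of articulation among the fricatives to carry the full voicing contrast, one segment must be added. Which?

Voiceless: /ɸ/ (bilabial), /f/ (labiodental), /ʂ/ (retroflex), /ɕ/ (alveolo-palatal), /x/ (velar).
Voiced: /β/ (bilabial), /v/ (labiodental), /ʐ/ (retroflex), /ʑ/ (alveolo-palatal).
The velar row has no voiced member, so the gap is the voiced velar fricative /ɣ/.

/ɣ/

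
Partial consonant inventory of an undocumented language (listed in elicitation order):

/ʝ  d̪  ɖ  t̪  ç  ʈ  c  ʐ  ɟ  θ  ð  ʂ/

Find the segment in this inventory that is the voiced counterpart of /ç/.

/ç/ is a voiceless palatal fricative.
The voiced counterpart is a voiced palatal fricative — in this inventory, /ʝ/.

/ʝ/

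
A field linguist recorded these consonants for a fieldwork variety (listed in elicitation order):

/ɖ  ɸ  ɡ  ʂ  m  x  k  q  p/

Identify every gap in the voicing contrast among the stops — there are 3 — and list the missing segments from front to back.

/b/, /ʈ/, /ɢ/

bilabial: voiceless /p/, voiced —.
retroflex: voiceless —, voiced /ɖ/.
velar: voiceless /k/, voiced /ɡ/.
uvular: voiceless /q/, voiced —.
Gaps, from front to back: bilabial lacks voiced (/b/); retroflex lacks voiceless (/ʈ/); uvular lacks voiced (/ɢ/).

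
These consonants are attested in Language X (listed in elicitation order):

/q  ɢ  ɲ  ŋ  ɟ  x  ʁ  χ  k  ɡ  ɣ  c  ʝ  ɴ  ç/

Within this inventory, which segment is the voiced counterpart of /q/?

/ɢ/

/q/ is a voiceless uvular stop.
The voiced counterpart is a voiced uvular stop — in this inventory, /ɢ/.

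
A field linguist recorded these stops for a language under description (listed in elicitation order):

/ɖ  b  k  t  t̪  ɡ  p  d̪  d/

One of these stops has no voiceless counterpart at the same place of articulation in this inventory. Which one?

Bilabial: /p/ ~ /b/
Dental: /t̪/ ~ /d̪/
Alveolar: /t/ ~ /d/
Velar: /k/ ~ /ɡ/
Retroflex: only /ɖ/ (voiced); no voiceless partner.
So /ɖ/ is the unpaired segment.

/ɖ/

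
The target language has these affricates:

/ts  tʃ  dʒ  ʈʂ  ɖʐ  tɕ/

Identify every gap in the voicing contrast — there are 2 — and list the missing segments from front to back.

place of articulation  voiceless  voiced  
alveolar          ts        —       
postalveolar      tʃ        dʒ      
retroflex         ʈʂ        ɖʐ      
alveolo-palatal   tɕ        —       
Gaps, from front to back: alveolar lacks voiced (/dz/); alveolo-palatal lacks voiced (/dʑ/).

/dz/, /dʑ/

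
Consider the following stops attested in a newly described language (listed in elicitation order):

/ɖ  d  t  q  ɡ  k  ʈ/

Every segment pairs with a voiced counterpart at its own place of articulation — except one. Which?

Alveolar: /t/ ~ /d/
Retroflex: /ʈ/ ~ /ɖ/
Velar: /k/ ~ /ɡ/
Uvular: only /q/ (voiceless); no voiced partner.
So /q/ is the unpaired segment.

/q/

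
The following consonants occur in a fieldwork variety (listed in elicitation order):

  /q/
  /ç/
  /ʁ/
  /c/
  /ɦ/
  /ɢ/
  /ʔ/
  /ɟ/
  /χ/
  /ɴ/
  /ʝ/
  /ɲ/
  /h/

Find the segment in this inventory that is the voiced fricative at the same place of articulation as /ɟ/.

/ɟ/ is a voiced palatal stop.
The voiced fricative at the same place is a voiced palatal fricative — in this inventory, /ʝ/.

/ʝ/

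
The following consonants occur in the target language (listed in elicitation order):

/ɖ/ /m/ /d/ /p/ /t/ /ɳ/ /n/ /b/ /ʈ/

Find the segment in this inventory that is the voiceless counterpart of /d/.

/t/

/d/ is a voiced alveolar stop.
The voiceless counterpart is a voiceless alveolar stop — in this inventory, /t/.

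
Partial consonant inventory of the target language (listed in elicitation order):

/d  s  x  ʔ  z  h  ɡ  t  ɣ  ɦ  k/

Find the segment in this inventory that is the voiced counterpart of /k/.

/k/ is a voiceless velar stop.
The voiced counterpart is a voiced velar stop — in this inventory, /ɡ/.

/ɡ/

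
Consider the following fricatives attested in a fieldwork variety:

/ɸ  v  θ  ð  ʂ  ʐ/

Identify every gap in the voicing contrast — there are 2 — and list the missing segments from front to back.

place of articulation  voiceless  voiced  
bilabial          ɸ         —       
labiodental       —         v       
dental            θ         ð       
retroflex         ʂ         ʐ       
Gaps, from front to back: bilabial lacks voiced (/β/); labiodental lacks voiceless (/f/).

/β/, /f/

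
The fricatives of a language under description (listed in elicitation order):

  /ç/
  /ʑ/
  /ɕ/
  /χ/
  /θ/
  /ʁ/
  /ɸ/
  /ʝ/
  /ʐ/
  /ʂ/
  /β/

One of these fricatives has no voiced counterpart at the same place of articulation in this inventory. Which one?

/θ/

Bilabial: /ɸ/ ~ /β/
Retroflex: /ʂ/ ~ /ʐ/
Alveolo-palatal: /ɕ/ ~ /ʑ/
Palatal: /ç/ ~ /ʝ/
Uvular: /χ/ ~ /ʁ/
Dental: only /θ/ (voiceless); no voiced partner.
So /θ/ is the unpaired segment.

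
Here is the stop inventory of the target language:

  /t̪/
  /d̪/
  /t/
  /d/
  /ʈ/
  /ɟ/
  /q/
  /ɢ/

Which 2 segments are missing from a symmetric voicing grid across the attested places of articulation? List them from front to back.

/ɖ/, /c/

dental: voiceless /t̪/, voiced /d̪/.
alveolar: voiceless /t/, voiced /d/.
retroflex: voiceless /ʈ/, voiced —.
palatal: voiceless —, voiced /ɟ/.
uvular: voiceless /q/, voiced /ɢ/.
Gaps, from front to back: retroflex lacks voiced (/ɖ/); palatal lacks voiceless (/c/).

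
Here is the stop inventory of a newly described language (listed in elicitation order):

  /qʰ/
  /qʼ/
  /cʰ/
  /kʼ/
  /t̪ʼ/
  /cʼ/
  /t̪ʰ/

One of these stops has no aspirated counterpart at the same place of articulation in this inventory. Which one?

Dental: /t̪ʰ/ ~ /t̪ʼ/
Palatal: /cʰ/ ~ /cʼ/
Uvular: /qʰ/ ~ /qʼ/
Velar: only /kʼ/ (ejective); no aspirated partner.
So /kʼ/ is the unpaired segment.

/kʼ/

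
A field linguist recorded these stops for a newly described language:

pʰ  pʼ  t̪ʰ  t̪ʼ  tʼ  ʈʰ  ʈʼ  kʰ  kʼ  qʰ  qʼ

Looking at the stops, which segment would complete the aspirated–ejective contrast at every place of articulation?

/tʰ/

bilabial: aspirated /pʰ/, ejective /pʼ/.
dental: aspirated /t̪ʰ/, ejective /t̪ʼ/.
alveolar: aspirated —, ejective /tʼ/.
retroflex: aspirated /ʈʰ/, ejective /ʈʼ/.
velar: aspirated /kʰ/, ejective /kʼ/.
uvular: aspirated /qʰ/, ejective /qʼ/.
The alveolar row has no aspirated member, so the gap is the aspirated alveolar stop /tʰ/.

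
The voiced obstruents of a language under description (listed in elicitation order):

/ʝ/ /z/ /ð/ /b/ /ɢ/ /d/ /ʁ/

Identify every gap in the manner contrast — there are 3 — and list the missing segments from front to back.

/β/, /d̪/, /ɟ/

place of articulation  stop      fricative
bilabial          b         —       
dental            —         ð       
alveolar          d         z       
palatal           —         ʝ       
uvular            ɢ         ʁ       
Gaps, from front to back: bilabial lacks fricative (/β/); dental lacks stop (/d̪/); palatal lacks stop (/ɟ/).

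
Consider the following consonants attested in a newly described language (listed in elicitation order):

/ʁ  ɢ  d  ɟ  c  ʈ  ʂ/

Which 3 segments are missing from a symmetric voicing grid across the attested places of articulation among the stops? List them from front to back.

place of articulation  voiceless  voiced  
alveolar          —         d       
retroflex         ʈ         —       
palatal           c         ɟ       
uvular            —         ɢ       
Gaps, from front to back: alveolar lacks voiceless (/t/); retroflex lacks voiced (/ɖ/); uvular lacks voiceless (/q/).

/t/, /ɖ/, /q/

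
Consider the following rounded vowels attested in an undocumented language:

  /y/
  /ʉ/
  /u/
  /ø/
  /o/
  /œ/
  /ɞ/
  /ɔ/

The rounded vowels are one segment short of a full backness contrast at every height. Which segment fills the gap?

/ɵ/

Front: /y/ (high), /ø/ (high-mid), /œ/ (low-mid).
Central: /ʉ/ (high), /ɞ/ (low-mid).
Back: /u/ (high), /o/ (high-mid), /ɔ/ (low-mid).
The high-mid row has no central member, so the gap is the high-mid central rounded vowel /ɵ/.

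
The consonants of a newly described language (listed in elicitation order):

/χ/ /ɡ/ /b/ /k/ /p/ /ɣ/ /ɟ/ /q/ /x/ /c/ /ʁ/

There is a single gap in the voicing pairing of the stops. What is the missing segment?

/ɢ/

bilabial: voiceless /p/, voiced /b/.
palatal: voiceless /c/, voiced /ɟ/.
velar: voiceless /k/, voiced /ɡ/.
uvular: voiceless /q/, voiced —.
The uvular row has no voiced member, so the gap is the voiced uvular stop /ɢ/.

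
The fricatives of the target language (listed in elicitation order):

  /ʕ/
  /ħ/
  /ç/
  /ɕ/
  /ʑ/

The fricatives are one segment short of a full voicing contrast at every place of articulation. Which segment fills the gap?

place of articulation  voiceless  voiced  
alveolo-palatal   ɕ         ʑ       
palatal           ç         —       
pharyngeal        ħ         ʕ       
The palatal row has no voiced member, so the gap is the voiced palatal fricative /ʝ/.

/ʝ/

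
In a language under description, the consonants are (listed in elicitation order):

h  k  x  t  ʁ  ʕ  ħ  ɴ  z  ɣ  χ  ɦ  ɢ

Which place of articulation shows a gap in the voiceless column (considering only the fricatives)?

alveolar

Voiceless: /x/ (velar), /χ/ (uvular), /ħ/ (pharyngeal), /h/ (glottal).
Voiced: /z/ (alveolar), /ɣ/ (velar), /ʁ/ (uvular), /ʕ/ (pharyngeal), /ɦ/ (glottal).
Every place of articulation has a voiceless member except alveolar, where /s/ would be expected.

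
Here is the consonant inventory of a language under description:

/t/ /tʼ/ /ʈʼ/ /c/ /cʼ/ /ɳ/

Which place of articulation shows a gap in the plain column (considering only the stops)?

place of articulation  plain     ejective
alveolar          t         tʼ      
retroflex         —         ʈʼ      
palatal           c         cʼ      
Every place of articulation has a plain member except retroflex, where /ʈ/ would be expected.

retroflex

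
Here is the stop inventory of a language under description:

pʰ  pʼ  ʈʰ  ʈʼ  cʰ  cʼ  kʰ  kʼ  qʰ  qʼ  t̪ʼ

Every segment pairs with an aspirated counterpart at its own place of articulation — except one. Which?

/t̪ʼ/

Bilabial: /pʰ/ ~ /pʼ/
Retroflex: /ʈʰ/ ~ /ʈʼ/
Palatal: /cʰ/ ~ /cʼ/
Velar: /kʰ/ ~ /kʼ/
Uvular: /qʰ/ ~ /qʼ/
Dental: only /t̪ʼ/ (ejective); no aspirated partner.
So /t̪ʼ/ is the unpaired segment.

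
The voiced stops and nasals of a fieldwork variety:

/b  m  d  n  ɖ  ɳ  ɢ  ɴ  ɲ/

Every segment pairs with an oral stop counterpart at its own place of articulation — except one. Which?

/ɲ/

Bilabial: /b/ ~ /m/
Alveolar: /d/ ~ /n/
Retroflex: /ɖ/ ~ /ɳ/
Uvular: /ɢ/ ~ /ɴ/
Palatal: only /ɲ/ (nasal); no oral stop partner.
So /ɲ/ is the unpaired segment.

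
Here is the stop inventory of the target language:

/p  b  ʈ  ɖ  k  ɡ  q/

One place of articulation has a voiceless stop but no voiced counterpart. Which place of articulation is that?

uvular

place of articulation  voiceless  voiced  
bilabial          p         b       
retroflex         ʈ         ɖ       
velar             k         ɡ       
uvular            q         —       
Every place of articulation has a voiced member except uvular, where /ɢ/ would be expected.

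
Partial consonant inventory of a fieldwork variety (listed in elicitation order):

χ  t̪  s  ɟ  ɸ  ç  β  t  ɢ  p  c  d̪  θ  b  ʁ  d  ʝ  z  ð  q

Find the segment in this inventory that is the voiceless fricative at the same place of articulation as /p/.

/ɸ/

/p/ is a voiceless bilabial stop.
The voiceless fricative at the same place is a voiceless bilabial fricative — in this inventory, /ɸ/.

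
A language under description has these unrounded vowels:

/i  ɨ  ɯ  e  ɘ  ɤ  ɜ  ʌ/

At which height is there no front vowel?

height            front     central   back    
high              i         ɨ         ɯ       
high-mid          e         ɘ         ɤ       
low-mid           —         ɜ         ʌ       
Every height has a front member except low-mid, where /ɛ/ would be expected.

low-mid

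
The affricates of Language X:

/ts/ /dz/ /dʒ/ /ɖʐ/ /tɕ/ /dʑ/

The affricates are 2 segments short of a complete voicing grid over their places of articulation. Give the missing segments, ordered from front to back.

alveolar: voiceless /ts/, voiced /dz/.
postalveolar: voiceless —, voiced /dʒ/.
retroflex: voiceless —, voiced /ɖʐ/.
alveolo-palatal: voiceless /tɕ/, voiced /dʑ/.
Gaps, from front to back: postalveolar lacks voiceless (/tʃ/); retroflex lacks voiceless (/ʈʂ/).

/tʃ/, /ʈʂ/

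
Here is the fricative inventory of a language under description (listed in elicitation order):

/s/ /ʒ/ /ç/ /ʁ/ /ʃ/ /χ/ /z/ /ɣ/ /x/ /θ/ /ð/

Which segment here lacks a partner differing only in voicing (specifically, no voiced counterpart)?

Dental: /θ/ ~ /ð/
Alveolar: /s/ ~ /z/
Postalveolar: /ʃ/ ~ /ʒ/
Velar: /x/ ~ /ɣ/
Uvular: /χ/ ~ /ʁ/
Palatal: only /ç/ (voiceless); no voiced partner.
So /ç/ is the unpaired segment.

/ç/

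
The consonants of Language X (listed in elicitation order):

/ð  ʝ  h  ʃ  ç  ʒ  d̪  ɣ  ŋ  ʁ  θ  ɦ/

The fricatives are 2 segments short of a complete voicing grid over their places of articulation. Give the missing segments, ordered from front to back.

/x/, /χ/

place of articulation  voiceless  voiced  
dental            θ         ð       
postalveolar      ʃ         ʒ       
palatal           ç         ʝ       
velar             —         ɣ       
uvular            —         ʁ       
glottal           h         ɦ       
Gaps, from front to back: velar lacks voiceless (/x/); uvular lacks voiceless (/χ/).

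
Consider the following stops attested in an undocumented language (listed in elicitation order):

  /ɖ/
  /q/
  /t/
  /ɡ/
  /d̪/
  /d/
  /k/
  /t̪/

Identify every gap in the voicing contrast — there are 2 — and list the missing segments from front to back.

/ʈ/, /ɢ/

place of articulation  voiceless  voiced  
dental            t̪        d̪      
alveolar          t         d       
retroflex         —         ɖ       
velar             k         ɡ       
uvular            q         —       
Gaps, from front to back: retroflex lacks voiceless (/ʈ/); uvular lacks voiced (/ɢ/).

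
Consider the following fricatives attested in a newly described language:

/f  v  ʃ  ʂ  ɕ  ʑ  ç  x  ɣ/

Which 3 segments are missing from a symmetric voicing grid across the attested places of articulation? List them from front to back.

/ʒ/, /ʐ/, /ʝ/

labiodental: voiceless /f/, voiced /v/.
postalveolar: voiceless /ʃ/, voiced —.
retroflex: voiceless /ʂ/, voiced —.
alveolo-palatal: voiceless /ɕ/, voiced /ʑ/.
palatal: voiceless /ç/, voiced —.
velar: voiceless /x/, voiced /ɣ/.
Gaps, from front to back: postalveolar lacks voiced (/ʒ/); retroflex lacks voiced (/ʐ/); palatal lacks voiced (/ʝ/).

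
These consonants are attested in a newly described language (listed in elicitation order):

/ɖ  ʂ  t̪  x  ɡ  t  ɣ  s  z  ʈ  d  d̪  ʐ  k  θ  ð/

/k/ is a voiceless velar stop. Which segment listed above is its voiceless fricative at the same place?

The voiceless fricative at the same place is a voiceless velar fricative — in this inventory, /x/.

/x/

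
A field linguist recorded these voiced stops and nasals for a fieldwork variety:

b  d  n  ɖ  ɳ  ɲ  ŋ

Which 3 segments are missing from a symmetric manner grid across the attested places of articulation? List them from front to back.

/m/, /ɟ/, /ɡ/

Oral stop: /b/ (bilabial), /d/ (alveolar), /ɖ/ (retroflex).
Nasal: /n/ (alveolar), /ɳ/ (retroflex), /ɲ/ (palatal), /ŋ/ (velar).
Gaps, from front to back: bilabial lacks nasal (/m/); palatal lacks oral stop (/ɟ/); velar lacks oral stop (/ɡ/).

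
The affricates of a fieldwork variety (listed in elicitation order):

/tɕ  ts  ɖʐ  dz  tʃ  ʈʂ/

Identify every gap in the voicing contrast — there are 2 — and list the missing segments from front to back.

/dʒ/, /dʑ/

place of articulation  voiceless  voiced  
alveolar          ts        dz      
postalveolar      tʃ        —       
retroflex         ʈʂ        ɖʐ      
alveolo-palatal   tɕ        —       
Gaps, from front to back: postalveolar lacks voiced (/dʒ/); alveolo-palatal lacks voiced (/dʑ/).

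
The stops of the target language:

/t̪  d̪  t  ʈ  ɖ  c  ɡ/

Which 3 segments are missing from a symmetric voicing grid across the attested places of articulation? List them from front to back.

place of articulation  voiceless  voiced  
dental            t̪        d̪      
alveolar          t         —       
retroflex         ʈ         ɖ       
palatal           c         —       
velar             —         ɡ       
Gaps, from front to back: alveolar lacks voiced (/d/); palatal lacks voiced (/ɟ/); velar lacks voiceless (/k/).

/d/, /ɟ/, /k/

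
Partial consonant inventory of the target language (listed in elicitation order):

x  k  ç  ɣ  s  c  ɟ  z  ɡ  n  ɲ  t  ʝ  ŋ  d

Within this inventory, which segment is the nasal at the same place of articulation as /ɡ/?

/ɡ/ is a voiced velar stop.
The nasal at the same place is a velar nasal — in this inventory, /ŋ/.

/ŋ/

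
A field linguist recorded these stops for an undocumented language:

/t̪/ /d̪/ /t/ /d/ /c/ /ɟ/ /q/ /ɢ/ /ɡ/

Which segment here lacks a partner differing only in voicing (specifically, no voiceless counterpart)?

/ɡ/

Dental: /t̪/ ~ /d̪/
Alveolar: /t/ ~ /d/
Palatal: /c/ ~ /ɟ/
Uvular: /q/ ~ /ɢ/
Velar: only /ɡ/ (voiced); no voiceless partner.
So /ɡ/ is the unpaired segment.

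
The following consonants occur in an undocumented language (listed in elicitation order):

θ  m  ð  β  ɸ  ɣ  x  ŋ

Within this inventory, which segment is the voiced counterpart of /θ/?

/θ/ is a voiceless dental fricative.
The voiced counterpart is a voiced dental fricative — in this inventory, /ð/.

/ð/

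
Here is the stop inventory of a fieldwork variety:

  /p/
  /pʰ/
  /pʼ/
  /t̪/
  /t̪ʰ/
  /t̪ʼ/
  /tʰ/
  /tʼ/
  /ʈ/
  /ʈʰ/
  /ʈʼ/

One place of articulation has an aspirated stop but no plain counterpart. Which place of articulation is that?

alveolar

place of articulation  plain     aspirated  ejective
bilabial          p         pʰ        pʼ      
dental            t̪        t̪ʰ       t̪ʼ     
alveolar          —         tʰ        tʼ      
retroflex         ʈ         ʈʰ        ʈʼ      
Every place of articulation has a plain member except alveolar, where /t/ would be expected.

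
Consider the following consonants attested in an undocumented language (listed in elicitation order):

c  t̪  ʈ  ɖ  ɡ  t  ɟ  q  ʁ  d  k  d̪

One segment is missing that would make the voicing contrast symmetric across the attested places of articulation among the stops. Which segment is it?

/ɢ/

dental: voiceless /t̪/, voiced /d̪/.
alveolar: voiceless /t/, voiced /d/.
retroflex: voiceless /ʈ/, voiced /ɖ/.
palatal: voiceless /c/, voiced /ɟ/.
velar: voiceless /k/, voiced /ɡ/.
uvular: voiceless /q/, voiced —.
The uvular row has no voiced member, so the gap is the voiced uvular stop /ɢ/.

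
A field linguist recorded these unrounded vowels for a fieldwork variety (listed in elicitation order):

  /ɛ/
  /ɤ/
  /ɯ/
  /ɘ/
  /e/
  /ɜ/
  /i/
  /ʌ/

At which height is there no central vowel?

high

high: front /i/, central —, back /ɯ/.
high-mid: front /e/, central /ɘ/, back /ɤ/.
low-mid: front /ɛ/, central /ɜ/, back /ʌ/.
Every height has a central member except high, where /ɨ/ would be expected.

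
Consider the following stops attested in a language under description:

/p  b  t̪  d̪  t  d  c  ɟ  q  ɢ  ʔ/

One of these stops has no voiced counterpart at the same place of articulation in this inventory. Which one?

/ʔ/

Bilabial: /p/ ~ /b/
Dental: /t̪/ ~ /d̪/
Alveolar: /t/ ~ /d/
Palatal: /c/ ~ /ɟ/
Uvular: /q/ ~ /ɢ/
Glottal: only /ʔ/ (voiceless); no voiced partner.
So /ʔ/ is the unpaired segment.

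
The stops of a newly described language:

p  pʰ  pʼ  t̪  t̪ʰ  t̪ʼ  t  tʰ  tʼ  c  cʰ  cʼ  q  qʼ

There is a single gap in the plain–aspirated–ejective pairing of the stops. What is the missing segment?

bilabial: plain /p/, aspirated /pʰ/, ejective /pʼ/.
dental: plain /t̪/, aspirated /t̪ʰ/, ejective /t̪ʼ/.
alveolar: plain /t/, aspirated /tʰ/, ejective /tʼ/.
palatal: plain /c/, aspirated /cʰ/, ejective /cʼ/.
uvular: plain /q/, aspirated —, ejective /qʼ/.
The uvular row has no aspirated member, so the gap is the aspirated uvular stop /qʰ/.

/qʰ/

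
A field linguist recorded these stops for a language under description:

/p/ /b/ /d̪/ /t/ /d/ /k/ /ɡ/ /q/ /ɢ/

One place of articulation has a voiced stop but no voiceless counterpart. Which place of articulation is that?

dental

bilabial: voiceless /p/, voiced /b/.
dental: voiceless —, voiced /d̪/.
alveolar: voiceless /t/, voiced /d/.
velar: voiceless /k/, voiced /ɡ/.
uvular: voiceless /q/, voiced /ɢ/.
Every place of articulation has a voiceless member except dental, where /t̪/ would be expected.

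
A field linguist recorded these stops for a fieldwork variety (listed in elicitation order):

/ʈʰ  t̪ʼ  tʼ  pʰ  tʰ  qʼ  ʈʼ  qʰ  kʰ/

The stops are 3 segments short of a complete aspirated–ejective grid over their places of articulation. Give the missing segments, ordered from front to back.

Aspirated: /pʰ/ (bilabial), /tʰ/ (alveolar), /ʈʰ/ (retroflex), /kʰ/ (velar), /qʰ/ (uvular).
Ejective: /t̪ʼ/ (dental), /tʼ/ (alveolar), /ʈʼ/ (retroflex), /qʼ/ (uvular).
Gaps, from front to back: bilabial lacks ejective (/pʼ/); dental lacks aspirated (/t̪ʰ/); velar lacks ejective (/kʼ/).

/pʼ/, /t̪ʰ/, /kʼ/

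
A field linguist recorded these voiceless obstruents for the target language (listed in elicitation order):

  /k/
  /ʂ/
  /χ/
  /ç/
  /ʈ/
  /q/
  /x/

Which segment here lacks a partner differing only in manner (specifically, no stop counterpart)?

/ç/

Retroflex: /ʈ/ ~ /ʂ/
Velar: /k/ ~ /x/
Uvular: /q/ ~ /χ/
Palatal: only /ç/ (fricative); no stop partner.
So /ç/ is the unpaired segment.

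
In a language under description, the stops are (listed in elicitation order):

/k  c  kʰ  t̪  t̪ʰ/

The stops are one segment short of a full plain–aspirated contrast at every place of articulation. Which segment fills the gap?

/cʰ/

Plain: /t̪/ (dental), /c/ (palatal), /k/ (velar).
Aspirated: /t̪ʰ/ (dental), /kʰ/ (velar).
The palatal row has no aspirated member, so the gap is the aspirated palatal stop /cʰ/.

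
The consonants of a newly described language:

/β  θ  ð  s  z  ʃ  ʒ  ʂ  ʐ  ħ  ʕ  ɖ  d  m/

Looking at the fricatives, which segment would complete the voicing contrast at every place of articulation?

bilabial: voiceless —, voiced /β/.
dental: voiceless /θ/, voiced /ð/.
alveolar: voiceless /s/, voiced /z/.
postalveolar: voiceless /ʃ/, voiced /ʒ/.
retroflex: voiceless /ʂ/, voiced /ʐ/.
pharyngeal: voiceless /ħ/, voiced /ʕ/.
The bilabial row has no voiceless member, so the gap is the voiceless bilabial fricative /ɸ/.

/ɸ/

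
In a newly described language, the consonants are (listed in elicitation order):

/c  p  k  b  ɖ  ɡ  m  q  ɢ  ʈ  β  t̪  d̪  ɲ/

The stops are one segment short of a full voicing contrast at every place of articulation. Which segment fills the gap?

/ɟ/

place of articulation  voiceless  voiced  
bilabial          p         b       
dental            t̪        d̪      
retroflex         ʈ         ɖ       
palatal           c         —       
velar             k         ɡ       
uvular            q         ɢ       
The palatal row has no voiced member, so the gap is the voiced palatal stop /ɟ/.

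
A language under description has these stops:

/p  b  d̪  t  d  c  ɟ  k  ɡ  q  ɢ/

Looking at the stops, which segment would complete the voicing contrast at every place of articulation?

place of articulation  voiceless  voiced  
bilabial          p         b       
dental            —         d̪      
alveolar          t         d       
palatal           c         ɟ       
velar             k         ɡ       
uvular            q         ɢ       
The dental row has no voiceless member, so the gap is the voiceless dental stop /t̪/.

/t̪/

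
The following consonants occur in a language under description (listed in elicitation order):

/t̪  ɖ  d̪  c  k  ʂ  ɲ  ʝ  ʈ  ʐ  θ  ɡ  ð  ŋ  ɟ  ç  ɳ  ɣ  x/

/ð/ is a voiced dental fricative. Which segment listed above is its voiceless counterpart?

/θ/

The voiceless counterpart is a voiceless dental fricative — in this inventory, /θ/.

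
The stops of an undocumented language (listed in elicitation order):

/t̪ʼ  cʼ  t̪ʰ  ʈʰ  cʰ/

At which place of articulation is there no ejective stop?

dental: aspirated /t̪ʰ/, ejective /t̪ʼ/.
retroflex: aspirated /ʈʰ/, ejective —.
palatal: aspirated /cʰ/, ejective /cʼ/.
Every place of articulation has an ejective member except retroflex, where /ʈʼ/ would be expected.

retroflex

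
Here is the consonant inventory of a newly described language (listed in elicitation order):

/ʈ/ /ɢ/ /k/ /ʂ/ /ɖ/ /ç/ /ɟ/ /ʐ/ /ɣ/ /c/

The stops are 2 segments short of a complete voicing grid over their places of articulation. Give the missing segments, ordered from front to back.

/ɡ/, /q/

Voiceless: /ʈ/ (retroflex), /c/ (palatal), /k/ (velar).
Voiced: /ɖ/ (retroflex), /ɟ/ (palatal), /ɢ/ (uvular).
Gaps, from front to back: velar lacks voiced (/ɡ/); uvular lacks voiceless (/q/).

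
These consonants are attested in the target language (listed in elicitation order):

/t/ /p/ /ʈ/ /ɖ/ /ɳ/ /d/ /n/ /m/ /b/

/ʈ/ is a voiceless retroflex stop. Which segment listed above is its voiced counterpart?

The voiced counterpart is a voiced retroflex stop — in this inventory, /ɖ/.

/ɖ/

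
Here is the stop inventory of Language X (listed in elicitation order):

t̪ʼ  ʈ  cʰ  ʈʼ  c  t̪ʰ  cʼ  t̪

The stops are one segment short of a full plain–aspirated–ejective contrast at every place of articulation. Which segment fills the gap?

/ʈʰ/

Plain: /t̪/ (dental), /ʈ/ (retroflex), /c/ (palatal).
Aspirated: /t̪ʰ/ (dental), /cʰ/ (palatal).
Ejective: /t̪ʼ/ (dental), /ʈʼ/ (retroflex), /cʼ/ (palatal).
The retroflex row has no aspirated member, so the gap is the aspirated retroflex stop /ʈʰ/.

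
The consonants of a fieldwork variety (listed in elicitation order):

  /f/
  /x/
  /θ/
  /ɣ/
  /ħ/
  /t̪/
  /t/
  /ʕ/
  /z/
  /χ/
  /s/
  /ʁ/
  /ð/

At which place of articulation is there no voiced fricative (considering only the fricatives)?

labiodental: voiceless /f/, voiced —.
dental: voiceless /θ/, voiced /ð/.
alveolar: voiceless /s/, voiced /z/.
velar: voiceless /x/, voiced /ɣ/.
uvular: voiceless /χ/, voiced /ʁ/.
pharyngeal: voiceless /ħ/, voiced /ʕ/.
Every place of articulation has a voiced member except labiodental, where /v/ would be expected.

labiodental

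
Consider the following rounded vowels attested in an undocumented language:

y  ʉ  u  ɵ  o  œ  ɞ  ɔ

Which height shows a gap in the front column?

height            front     central   back    
high              y         ʉ         u       
high-mid          —         ɵ         o       
low-mid           œ         ɞ         ɔ       
Every height has a front member except high-mid, where /ø/ would be expected.

high-mid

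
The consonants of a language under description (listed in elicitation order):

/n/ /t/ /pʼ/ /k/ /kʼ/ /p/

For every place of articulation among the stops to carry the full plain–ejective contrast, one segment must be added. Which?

/tʼ/

Plain: /p/ (bilabial), /t/ (alveolar), /k/ (velar).
Ejective: /pʼ/ (bilabial), /kʼ/ (velar).
The alveolar row has no ejective member, so the gap is the ejective alveolar stop /tʼ/.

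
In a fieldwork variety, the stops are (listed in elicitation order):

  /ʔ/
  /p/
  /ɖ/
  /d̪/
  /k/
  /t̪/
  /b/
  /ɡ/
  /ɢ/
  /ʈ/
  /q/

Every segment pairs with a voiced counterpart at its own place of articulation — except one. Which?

Bilabial: /p/ ~ /b/
Dental: /t̪/ ~ /d̪/
Retroflex: /ʈ/ ~ /ɖ/
Velar: /k/ ~ /ɡ/
Uvular: /q/ ~ /ɢ/
Glottal: only /ʔ/ (voiceless); no voiced partner.
So /ʔ/ is the unpaired segment.

/ʔ/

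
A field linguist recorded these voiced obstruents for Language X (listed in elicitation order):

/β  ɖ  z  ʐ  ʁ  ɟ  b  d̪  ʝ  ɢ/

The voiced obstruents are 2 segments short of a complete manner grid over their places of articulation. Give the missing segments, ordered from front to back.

bilabial: stop /b/, fricative /β/.
dental: stop /d̪/, fricative —.
alveolar: stop —, fricative /z/.
retroflex: stop /ɖ/, fricative /ʐ/.
palatal: stop /ɟ/, fricative /ʝ/.
uvular: stop /ɢ/, fricative /ʁ/.
Gaps, from front to back: dental lacks fricative (/ð/); alveolar lacks stop (/d/).

/ð/, /d/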